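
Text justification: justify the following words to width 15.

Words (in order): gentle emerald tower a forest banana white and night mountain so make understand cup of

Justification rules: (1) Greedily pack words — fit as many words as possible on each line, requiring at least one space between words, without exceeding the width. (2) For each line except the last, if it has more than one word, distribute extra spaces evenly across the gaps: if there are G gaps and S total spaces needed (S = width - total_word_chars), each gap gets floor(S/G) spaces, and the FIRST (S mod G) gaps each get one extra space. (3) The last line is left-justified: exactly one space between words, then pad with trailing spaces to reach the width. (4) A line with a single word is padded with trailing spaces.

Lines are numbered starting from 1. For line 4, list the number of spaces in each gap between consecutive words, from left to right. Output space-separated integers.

Line 1: ['gentle', 'emerald'] (min_width=14, slack=1)
Line 2: ['tower', 'a', 'forest'] (min_width=14, slack=1)
Line 3: ['banana', 'white'] (min_width=12, slack=3)
Line 4: ['and', 'night'] (min_width=9, slack=6)
Line 5: ['mountain', 'so'] (min_width=11, slack=4)
Line 6: ['make', 'understand'] (min_width=15, slack=0)
Line 7: ['cup', 'of'] (min_width=6, slack=9)

Answer: 7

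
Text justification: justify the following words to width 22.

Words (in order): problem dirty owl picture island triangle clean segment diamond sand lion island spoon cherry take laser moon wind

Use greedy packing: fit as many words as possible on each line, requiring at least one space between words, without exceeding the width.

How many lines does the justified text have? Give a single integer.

Line 1: ['problem', 'dirty', 'owl'] (min_width=17, slack=5)
Line 2: ['picture', 'island'] (min_width=14, slack=8)
Line 3: ['triangle', 'clean', 'segment'] (min_width=22, slack=0)
Line 4: ['diamond', 'sand', 'lion'] (min_width=17, slack=5)
Line 5: ['island', 'spoon', 'cherry'] (min_width=19, slack=3)
Line 6: ['take', 'laser', 'moon', 'wind'] (min_width=20, slack=2)
Total lines: 6

Answer: 6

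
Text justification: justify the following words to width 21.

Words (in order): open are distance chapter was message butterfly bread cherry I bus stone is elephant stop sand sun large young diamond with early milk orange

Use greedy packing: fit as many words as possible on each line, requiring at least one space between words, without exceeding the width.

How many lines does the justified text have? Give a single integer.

Line 1: ['open', 'are', 'distance'] (min_width=17, slack=4)
Line 2: ['chapter', 'was', 'message'] (min_width=19, slack=2)
Line 3: ['butterfly', 'bread'] (min_width=15, slack=6)
Line 4: ['cherry', 'I', 'bus', 'stone', 'is'] (min_width=21, slack=0)
Line 5: ['elephant', 'stop', 'sand'] (min_width=18, slack=3)
Line 6: ['sun', 'large', 'young'] (min_width=15, slack=6)
Line 7: ['diamond', 'with', 'early'] (min_width=18, slack=3)
Line 8: ['milk', 'orange'] (min_width=11, slack=10)
Total lines: 8

Answer: 8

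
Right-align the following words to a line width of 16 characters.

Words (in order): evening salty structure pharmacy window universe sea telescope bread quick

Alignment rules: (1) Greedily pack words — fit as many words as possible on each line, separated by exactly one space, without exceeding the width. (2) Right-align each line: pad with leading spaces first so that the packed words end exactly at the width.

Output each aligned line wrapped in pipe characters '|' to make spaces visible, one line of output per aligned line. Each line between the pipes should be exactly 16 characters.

Line 1: ['evening', 'salty'] (min_width=13, slack=3)
Line 2: ['structure'] (min_width=9, slack=7)
Line 3: ['pharmacy', 'window'] (min_width=15, slack=1)
Line 4: ['universe', 'sea'] (min_width=12, slack=4)
Line 5: ['telescope', 'bread'] (min_width=15, slack=1)
Line 6: ['quick'] (min_width=5, slack=11)

Answer: |   evening salty|
|       structure|
| pharmacy window|
|    universe sea|
| telescope bread|
|           quick|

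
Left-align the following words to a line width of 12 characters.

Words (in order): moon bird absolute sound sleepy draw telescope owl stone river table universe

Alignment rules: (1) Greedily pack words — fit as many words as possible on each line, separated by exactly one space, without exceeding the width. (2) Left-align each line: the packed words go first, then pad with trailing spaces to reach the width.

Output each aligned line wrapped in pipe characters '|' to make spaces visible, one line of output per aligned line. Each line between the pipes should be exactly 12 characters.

Answer: |moon bird   |
|absolute    |
|sound sleepy|
|draw        |
|telescope   |
|owl stone   |
|river table |
|universe    |

Derivation:
Line 1: ['moon', 'bird'] (min_width=9, slack=3)
Line 2: ['absolute'] (min_width=8, slack=4)
Line 3: ['sound', 'sleepy'] (min_width=12, slack=0)
Line 4: ['draw'] (min_width=4, slack=8)
Line 5: ['telescope'] (min_width=9, slack=3)
Line 6: ['owl', 'stone'] (min_width=9, slack=3)
Line 7: ['river', 'table'] (min_width=11, slack=1)
Line 8: ['universe'] (min_width=8, slack=4)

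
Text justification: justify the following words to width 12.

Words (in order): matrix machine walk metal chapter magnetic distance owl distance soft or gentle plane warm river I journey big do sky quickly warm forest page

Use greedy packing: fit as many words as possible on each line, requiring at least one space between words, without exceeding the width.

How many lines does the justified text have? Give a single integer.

Answer: 14

Derivation:
Line 1: ['matrix'] (min_width=6, slack=6)
Line 2: ['machine', 'walk'] (min_width=12, slack=0)
Line 3: ['metal'] (min_width=5, slack=7)
Line 4: ['chapter'] (min_width=7, slack=5)
Line 5: ['magnetic'] (min_width=8, slack=4)
Line 6: ['distance', 'owl'] (min_width=12, slack=0)
Line 7: ['distance'] (min_width=8, slack=4)
Line 8: ['soft', 'or'] (min_width=7, slack=5)
Line 9: ['gentle', 'plane'] (min_width=12, slack=0)
Line 10: ['warm', 'river', 'I'] (min_width=12, slack=0)
Line 11: ['journey', 'big'] (min_width=11, slack=1)
Line 12: ['do', 'sky'] (min_width=6, slack=6)
Line 13: ['quickly', 'warm'] (min_width=12, slack=0)
Line 14: ['forest', 'page'] (min_width=11, slack=1)
Total lines: 14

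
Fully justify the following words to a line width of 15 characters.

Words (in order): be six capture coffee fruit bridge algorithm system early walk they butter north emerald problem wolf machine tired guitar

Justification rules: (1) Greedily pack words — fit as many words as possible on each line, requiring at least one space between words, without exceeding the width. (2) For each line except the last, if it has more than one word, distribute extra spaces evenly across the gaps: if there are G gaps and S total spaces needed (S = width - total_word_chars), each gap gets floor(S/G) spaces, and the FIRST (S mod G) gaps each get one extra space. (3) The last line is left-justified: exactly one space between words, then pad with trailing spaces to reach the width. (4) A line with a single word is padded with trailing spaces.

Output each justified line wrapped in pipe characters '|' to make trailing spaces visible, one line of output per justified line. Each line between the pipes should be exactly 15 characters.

Answer: |be  six capture|
|coffee    fruit|
|bridge         |
|algorithm      |
|system    early|
|walk       they|
|butter    north|
|emerald problem|
|wolf    machine|
|tired guitar   |

Derivation:
Line 1: ['be', 'six', 'capture'] (min_width=14, slack=1)
Line 2: ['coffee', 'fruit'] (min_width=12, slack=3)
Line 3: ['bridge'] (min_width=6, slack=9)
Line 4: ['algorithm'] (min_width=9, slack=6)
Line 5: ['system', 'early'] (min_width=12, slack=3)
Line 6: ['walk', 'they'] (min_width=9, slack=6)
Line 7: ['butter', 'north'] (min_width=12, slack=3)
Line 8: ['emerald', 'problem'] (min_width=15, slack=0)
Line 9: ['wolf', 'machine'] (min_width=12, slack=3)
Line 10: ['tired', 'guitar'] (min_width=12, slack=3)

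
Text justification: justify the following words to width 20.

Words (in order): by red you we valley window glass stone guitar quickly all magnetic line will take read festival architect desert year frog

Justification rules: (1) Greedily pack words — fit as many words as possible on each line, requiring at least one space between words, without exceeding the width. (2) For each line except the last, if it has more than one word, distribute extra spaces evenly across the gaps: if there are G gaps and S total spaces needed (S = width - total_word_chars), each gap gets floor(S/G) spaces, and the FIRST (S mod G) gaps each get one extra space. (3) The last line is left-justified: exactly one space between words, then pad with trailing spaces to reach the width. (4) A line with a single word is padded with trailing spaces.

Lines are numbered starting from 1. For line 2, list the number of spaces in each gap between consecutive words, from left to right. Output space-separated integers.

Line 1: ['by', 'red', 'you', 'we', 'valley'] (min_width=20, slack=0)
Line 2: ['window', 'glass', 'stone'] (min_width=18, slack=2)
Line 3: ['guitar', 'quickly', 'all'] (min_width=18, slack=2)
Line 4: ['magnetic', 'line', 'will'] (min_width=18, slack=2)
Line 5: ['take', 'read', 'festival'] (min_width=18, slack=2)
Line 6: ['architect', 'desert'] (min_width=16, slack=4)
Line 7: ['year', 'frog'] (min_width=9, slack=11)

Answer: 2 2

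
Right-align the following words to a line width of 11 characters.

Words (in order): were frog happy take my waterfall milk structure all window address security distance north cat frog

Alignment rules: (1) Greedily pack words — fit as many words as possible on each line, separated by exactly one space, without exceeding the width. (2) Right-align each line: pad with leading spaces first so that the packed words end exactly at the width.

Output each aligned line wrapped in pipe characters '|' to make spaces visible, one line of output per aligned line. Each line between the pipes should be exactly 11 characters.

Answer: |  were frog|
| happy take|
|         my|
|  waterfall|
|       milk|
|  structure|
| all window|
|    address|
|   security|
|   distance|
|  north cat|
|       frog|

Derivation:
Line 1: ['were', 'frog'] (min_width=9, slack=2)
Line 2: ['happy', 'take'] (min_width=10, slack=1)
Line 3: ['my'] (min_width=2, slack=9)
Line 4: ['waterfall'] (min_width=9, slack=2)
Line 5: ['milk'] (min_width=4, slack=7)
Line 6: ['structure'] (min_width=9, slack=2)
Line 7: ['all', 'window'] (min_width=10, slack=1)
Line 8: ['address'] (min_width=7, slack=4)
Line 9: ['security'] (min_width=8, slack=3)
Line 10: ['distance'] (min_width=8, slack=3)
Line 11: ['north', 'cat'] (min_width=9, slack=2)
Line 12: ['frog'] (min_width=4, slack=7)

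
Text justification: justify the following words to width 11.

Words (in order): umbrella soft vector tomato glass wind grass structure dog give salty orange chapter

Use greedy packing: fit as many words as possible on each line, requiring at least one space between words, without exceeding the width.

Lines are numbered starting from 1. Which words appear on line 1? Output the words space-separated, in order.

Line 1: ['umbrella'] (min_width=8, slack=3)
Line 2: ['soft', 'vector'] (min_width=11, slack=0)
Line 3: ['tomato'] (min_width=6, slack=5)
Line 4: ['glass', 'wind'] (min_width=10, slack=1)
Line 5: ['grass'] (min_width=5, slack=6)
Line 6: ['structure'] (min_width=9, slack=2)
Line 7: ['dog', 'give'] (min_width=8, slack=3)
Line 8: ['salty'] (min_width=5, slack=6)
Line 9: ['orange'] (min_width=6, slack=5)
Line 10: ['chapter'] (min_width=7, slack=4)

Answer: umbrella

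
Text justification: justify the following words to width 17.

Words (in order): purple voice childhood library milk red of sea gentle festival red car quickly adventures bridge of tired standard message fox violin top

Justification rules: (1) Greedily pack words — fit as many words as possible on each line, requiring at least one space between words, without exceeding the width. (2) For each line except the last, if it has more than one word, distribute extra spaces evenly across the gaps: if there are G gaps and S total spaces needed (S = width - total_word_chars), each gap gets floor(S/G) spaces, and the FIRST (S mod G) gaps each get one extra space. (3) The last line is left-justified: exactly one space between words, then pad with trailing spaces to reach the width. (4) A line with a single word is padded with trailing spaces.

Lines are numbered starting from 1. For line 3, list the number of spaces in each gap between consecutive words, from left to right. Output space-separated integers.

Line 1: ['purple', 'voice'] (min_width=12, slack=5)
Line 2: ['childhood', 'library'] (min_width=17, slack=0)
Line 3: ['milk', 'red', 'of', 'sea'] (min_width=15, slack=2)
Line 4: ['gentle', 'festival'] (min_width=15, slack=2)
Line 5: ['red', 'car', 'quickly'] (min_width=15, slack=2)
Line 6: ['adventures', 'bridge'] (min_width=17, slack=0)
Line 7: ['of', 'tired', 'standard'] (min_width=17, slack=0)
Line 8: ['message', 'fox'] (min_width=11, slack=6)
Line 9: ['violin', 'top'] (min_width=10, slack=7)

Answer: 2 2 1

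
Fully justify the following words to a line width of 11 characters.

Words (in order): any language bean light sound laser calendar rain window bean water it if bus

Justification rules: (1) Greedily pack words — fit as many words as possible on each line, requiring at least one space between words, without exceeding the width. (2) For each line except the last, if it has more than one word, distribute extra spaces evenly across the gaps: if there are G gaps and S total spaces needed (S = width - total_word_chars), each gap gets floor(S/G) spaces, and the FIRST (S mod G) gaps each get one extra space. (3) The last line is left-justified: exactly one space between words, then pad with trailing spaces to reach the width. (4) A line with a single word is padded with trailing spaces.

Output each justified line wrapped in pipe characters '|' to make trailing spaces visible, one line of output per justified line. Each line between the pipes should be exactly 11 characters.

Line 1: ['any'] (min_width=3, slack=8)
Line 2: ['language'] (min_width=8, slack=3)
Line 3: ['bean', 'light'] (min_width=10, slack=1)
Line 4: ['sound', 'laser'] (min_width=11, slack=0)
Line 5: ['calendar'] (min_width=8, slack=3)
Line 6: ['rain', 'window'] (min_width=11, slack=0)
Line 7: ['bean', 'water'] (min_width=10, slack=1)
Line 8: ['it', 'if', 'bus'] (min_width=9, slack=2)

Answer: |any        |
|language   |
|bean  light|
|sound laser|
|calendar   |
|rain window|
|bean  water|
|it if bus  |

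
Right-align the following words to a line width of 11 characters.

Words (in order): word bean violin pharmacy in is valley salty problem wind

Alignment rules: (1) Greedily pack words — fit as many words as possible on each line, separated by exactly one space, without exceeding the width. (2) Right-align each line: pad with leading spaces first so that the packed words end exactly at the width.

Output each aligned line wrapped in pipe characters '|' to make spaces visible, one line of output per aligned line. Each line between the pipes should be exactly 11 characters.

Line 1: ['word', 'bean'] (min_width=9, slack=2)
Line 2: ['violin'] (min_width=6, slack=5)
Line 3: ['pharmacy', 'in'] (min_width=11, slack=0)
Line 4: ['is', 'valley'] (min_width=9, slack=2)
Line 5: ['salty'] (min_width=5, slack=6)
Line 6: ['problem'] (min_width=7, slack=4)
Line 7: ['wind'] (min_width=4, slack=7)

Answer: |  word bean|
|     violin|
|pharmacy in|
|  is valley|
|      salty|
|    problem|
|       wind|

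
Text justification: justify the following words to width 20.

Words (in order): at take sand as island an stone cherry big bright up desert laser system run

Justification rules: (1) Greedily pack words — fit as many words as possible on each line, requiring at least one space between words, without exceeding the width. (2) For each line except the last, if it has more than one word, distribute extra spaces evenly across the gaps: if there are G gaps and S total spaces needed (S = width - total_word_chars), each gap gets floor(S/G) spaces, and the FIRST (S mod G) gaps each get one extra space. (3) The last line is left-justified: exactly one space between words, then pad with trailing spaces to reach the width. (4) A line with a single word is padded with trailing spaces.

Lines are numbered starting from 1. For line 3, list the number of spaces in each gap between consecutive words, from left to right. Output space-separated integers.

Line 1: ['at', 'take', 'sand', 'as'] (min_width=15, slack=5)
Line 2: ['island', 'an', 'stone'] (min_width=15, slack=5)
Line 3: ['cherry', 'big', 'bright', 'up'] (min_width=20, slack=0)
Line 4: ['desert', 'laser', 'system'] (min_width=19, slack=1)
Line 5: ['run'] (min_width=3, slack=17)

Answer: 1 1 1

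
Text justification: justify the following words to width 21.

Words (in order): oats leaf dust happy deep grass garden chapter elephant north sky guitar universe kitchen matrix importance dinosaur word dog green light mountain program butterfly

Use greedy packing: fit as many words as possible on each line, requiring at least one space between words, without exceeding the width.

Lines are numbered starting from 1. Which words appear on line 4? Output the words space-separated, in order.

Line 1: ['oats', 'leaf', 'dust', 'happy'] (min_width=20, slack=1)
Line 2: ['deep', 'grass', 'garden'] (min_width=17, slack=4)
Line 3: ['chapter', 'elephant'] (min_width=16, slack=5)
Line 4: ['north', 'sky', 'guitar'] (min_width=16, slack=5)
Line 5: ['universe', 'kitchen'] (min_width=16, slack=5)
Line 6: ['matrix', 'importance'] (min_width=17, slack=4)
Line 7: ['dinosaur', 'word', 'dog'] (min_width=17, slack=4)
Line 8: ['green', 'light', 'mountain'] (min_width=20, slack=1)
Line 9: ['program', 'butterfly'] (min_width=17, slack=4)

Answer: north sky guitar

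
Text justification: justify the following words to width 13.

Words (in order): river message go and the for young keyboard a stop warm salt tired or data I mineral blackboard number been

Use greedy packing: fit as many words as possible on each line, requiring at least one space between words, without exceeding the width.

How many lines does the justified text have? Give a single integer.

Line 1: ['river', 'message'] (min_width=13, slack=0)
Line 2: ['go', 'and', 'the'] (min_width=10, slack=3)
Line 3: ['for', 'young'] (min_width=9, slack=4)
Line 4: ['keyboard', 'a'] (min_width=10, slack=3)
Line 5: ['stop', 'warm'] (min_width=9, slack=4)
Line 6: ['salt', 'tired', 'or'] (min_width=13, slack=0)
Line 7: ['data', 'I'] (min_width=6, slack=7)
Line 8: ['mineral'] (min_width=7, slack=6)
Line 9: ['blackboard'] (min_width=10, slack=3)
Line 10: ['number', 'been'] (min_width=11, slack=2)
Total lines: 10

Answer: 10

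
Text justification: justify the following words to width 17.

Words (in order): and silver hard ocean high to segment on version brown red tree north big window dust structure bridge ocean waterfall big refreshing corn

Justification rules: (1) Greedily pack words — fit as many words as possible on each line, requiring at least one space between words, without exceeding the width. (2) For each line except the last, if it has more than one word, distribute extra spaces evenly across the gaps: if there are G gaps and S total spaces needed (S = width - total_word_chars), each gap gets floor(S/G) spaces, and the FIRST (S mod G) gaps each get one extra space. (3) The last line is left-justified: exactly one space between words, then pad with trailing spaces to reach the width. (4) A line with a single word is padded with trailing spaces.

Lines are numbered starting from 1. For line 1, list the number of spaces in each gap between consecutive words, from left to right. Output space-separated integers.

Line 1: ['and', 'silver', 'hard'] (min_width=15, slack=2)
Line 2: ['ocean', 'high', 'to'] (min_width=13, slack=4)
Line 3: ['segment', 'on'] (min_width=10, slack=7)
Line 4: ['version', 'brown', 'red'] (min_width=17, slack=0)
Line 5: ['tree', 'north', 'big'] (min_width=14, slack=3)
Line 6: ['window', 'dust'] (min_width=11, slack=6)
Line 7: ['structure', 'bridge'] (min_width=16, slack=1)
Line 8: ['ocean', 'waterfall'] (min_width=15, slack=2)
Line 9: ['big', 'refreshing'] (min_width=14, slack=3)
Line 10: ['corn'] (min_width=4, slack=13)

Answer: 2 2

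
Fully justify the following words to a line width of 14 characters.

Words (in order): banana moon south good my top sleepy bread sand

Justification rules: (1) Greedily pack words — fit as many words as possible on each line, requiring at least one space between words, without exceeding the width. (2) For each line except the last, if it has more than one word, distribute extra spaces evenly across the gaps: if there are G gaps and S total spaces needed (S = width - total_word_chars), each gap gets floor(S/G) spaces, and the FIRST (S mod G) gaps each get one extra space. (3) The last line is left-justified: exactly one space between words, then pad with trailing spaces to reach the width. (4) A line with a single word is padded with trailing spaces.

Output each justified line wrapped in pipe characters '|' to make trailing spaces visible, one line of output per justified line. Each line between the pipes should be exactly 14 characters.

Line 1: ['banana', 'moon'] (min_width=11, slack=3)
Line 2: ['south', 'good', 'my'] (min_width=13, slack=1)
Line 3: ['top', 'sleepy'] (min_width=10, slack=4)
Line 4: ['bread', 'sand'] (min_width=10, slack=4)

Answer: |banana    moon|
|south  good my|
|top     sleepy|
|bread sand    |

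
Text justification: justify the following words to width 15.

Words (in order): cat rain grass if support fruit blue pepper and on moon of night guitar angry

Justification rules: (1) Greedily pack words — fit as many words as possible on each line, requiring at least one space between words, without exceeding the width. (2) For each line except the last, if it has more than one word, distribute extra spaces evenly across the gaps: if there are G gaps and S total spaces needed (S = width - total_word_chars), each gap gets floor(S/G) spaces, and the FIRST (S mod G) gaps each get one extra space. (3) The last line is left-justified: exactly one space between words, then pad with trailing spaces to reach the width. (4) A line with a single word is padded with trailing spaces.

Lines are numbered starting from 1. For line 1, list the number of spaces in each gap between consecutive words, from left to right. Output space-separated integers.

Line 1: ['cat', 'rain', 'grass'] (min_width=14, slack=1)
Line 2: ['if', 'support'] (min_width=10, slack=5)
Line 3: ['fruit', 'blue'] (min_width=10, slack=5)
Line 4: ['pepper', 'and', 'on'] (min_width=13, slack=2)
Line 5: ['moon', 'of', 'night'] (min_width=13, slack=2)
Line 6: ['guitar', 'angry'] (min_width=12, slack=3)

Answer: 2 1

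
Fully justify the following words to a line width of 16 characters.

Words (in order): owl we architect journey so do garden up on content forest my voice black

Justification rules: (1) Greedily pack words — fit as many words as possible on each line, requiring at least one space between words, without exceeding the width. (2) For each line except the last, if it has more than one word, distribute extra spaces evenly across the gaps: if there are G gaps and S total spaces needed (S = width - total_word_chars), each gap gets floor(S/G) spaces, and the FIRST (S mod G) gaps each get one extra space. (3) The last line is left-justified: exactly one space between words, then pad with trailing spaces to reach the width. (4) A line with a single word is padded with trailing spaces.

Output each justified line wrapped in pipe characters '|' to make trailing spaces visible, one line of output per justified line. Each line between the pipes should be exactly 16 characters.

Line 1: ['owl', 'we', 'architect'] (min_width=16, slack=0)
Line 2: ['journey', 'so', 'do'] (min_width=13, slack=3)
Line 3: ['garden', 'up', 'on'] (min_width=12, slack=4)
Line 4: ['content', 'forest'] (min_width=14, slack=2)
Line 5: ['my', 'voice', 'black'] (min_width=14, slack=2)

Answer: |owl we architect|
|journey   so  do|
|garden   up   on|
|content   forest|
|my voice black  |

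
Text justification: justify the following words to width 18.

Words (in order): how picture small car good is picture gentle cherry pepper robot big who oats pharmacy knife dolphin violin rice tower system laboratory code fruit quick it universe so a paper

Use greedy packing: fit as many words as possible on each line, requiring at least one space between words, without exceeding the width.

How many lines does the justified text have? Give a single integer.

Line 1: ['how', 'picture', 'small'] (min_width=17, slack=1)
Line 2: ['car', 'good', 'is'] (min_width=11, slack=7)
Line 3: ['picture', 'gentle'] (min_width=14, slack=4)
Line 4: ['cherry', 'pepper'] (min_width=13, slack=5)
Line 5: ['robot', 'big', 'who', 'oats'] (min_width=18, slack=0)
Line 6: ['pharmacy', 'knife'] (min_width=14, slack=4)
Line 7: ['dolphin', 'violin'] (min_width=14, slack=4)
Line 8: ['rice', 'tower', 'system'] (min_width=17, slack=1)
Line 9: ['laboratory', 'code'] (min_width=15, slack=3)
Line 10: ['fruit', 'quick', 'it'] (min_width=14, slack=4)
Line 11: ['universe', 'so', 'a'] (min_width=13, slack=5)
Line 12: ['paper'] (min_width=5, slack=13)
Total lines: 12

Answer: 12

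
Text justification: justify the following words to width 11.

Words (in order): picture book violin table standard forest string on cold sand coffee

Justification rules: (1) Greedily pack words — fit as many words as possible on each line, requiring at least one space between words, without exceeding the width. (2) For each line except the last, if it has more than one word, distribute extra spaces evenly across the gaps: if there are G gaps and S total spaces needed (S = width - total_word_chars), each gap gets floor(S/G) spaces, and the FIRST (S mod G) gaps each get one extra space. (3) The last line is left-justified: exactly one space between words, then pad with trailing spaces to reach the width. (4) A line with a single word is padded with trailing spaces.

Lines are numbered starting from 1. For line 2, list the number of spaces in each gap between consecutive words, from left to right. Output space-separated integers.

Answer: 1

Derivation:
Line 1: ['picture'] (min_width=7, slack=4)
Line 2: ['book', 'violin'] (min_width=11, slack=0)
Line 3: ['table'] (min_width=5, slack=6)
Line 4: ['standard'] (min_width=8, slack=3)
Line 5: ['forest'] (min_width=6, slack=5)
Line 6: ['string', 'on'] (min_width=9, slack=2)
Line 7: ['cold', 'sand'] (min_width=9, slack=2)
Line 8: ['coffee'] (min_width=6, slack=5)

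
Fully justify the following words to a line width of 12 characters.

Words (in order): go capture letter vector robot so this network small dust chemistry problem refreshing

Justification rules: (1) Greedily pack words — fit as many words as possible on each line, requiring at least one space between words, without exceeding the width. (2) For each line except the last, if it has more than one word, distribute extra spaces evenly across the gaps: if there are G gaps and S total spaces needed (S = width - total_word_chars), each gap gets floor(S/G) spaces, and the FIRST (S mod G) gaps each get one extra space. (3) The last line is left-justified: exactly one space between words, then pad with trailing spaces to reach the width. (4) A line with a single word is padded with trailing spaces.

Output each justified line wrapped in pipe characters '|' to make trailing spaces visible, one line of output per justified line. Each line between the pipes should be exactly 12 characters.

Line 1: ['go', 'capture'] (min_width=10, slack=2)
Line 2: ['letter'] (min_width=6, slack=6)
Line 3: ['vector', 'robot'] (min_width=12, slack=0)
Line 4: ['so', 'this'] (min_width=7, slack=5)
Line 5: ['network'] (min_width=7, slack=5)
Line 6: ['small', 'dust'] (min_width=10, slack=2)
Line 7: ['chemistry'] (min_width=9, slack=3)
Line 8: ['problem'] (min_width=7, slack=5)
Line 9: ['refreshing'] (min_width=10, slack=2)

Answer: |go   capture|
|letter      |
|vector robot|
|so      this|
|network     |
|small   dust|
|chemistry   |
|problem     |
|refreshing  |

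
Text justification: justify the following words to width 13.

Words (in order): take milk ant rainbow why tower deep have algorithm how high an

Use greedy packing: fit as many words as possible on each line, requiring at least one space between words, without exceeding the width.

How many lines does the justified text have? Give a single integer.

Answer: 6

Derivation:
Line 1: ['take', 'milk', 'ant'] (min_width=13, slack=0)
Line 2: ['rainbow', 'why'] (min_width=11, slack=2)
Line 3: ['tower', 'deep'] (min_width=10, slack=3)
Line 4: ['have'] (min_width=4, slack=9)
Line 5: ['algorithm', 'how'] (min_width=13, slack=0)
Line 6: ['high', 'an'] (min_width=7, slack=6)
Total lines: 6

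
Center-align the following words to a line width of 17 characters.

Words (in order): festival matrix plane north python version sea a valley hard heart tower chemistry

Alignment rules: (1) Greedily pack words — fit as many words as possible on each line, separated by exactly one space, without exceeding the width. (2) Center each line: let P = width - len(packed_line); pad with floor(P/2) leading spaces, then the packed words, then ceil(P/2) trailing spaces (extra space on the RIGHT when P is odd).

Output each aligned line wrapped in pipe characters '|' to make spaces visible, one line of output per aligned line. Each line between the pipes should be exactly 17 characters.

Line 1: ['festival', 'matrix'] (min_width=15, slack=2)
Line 2: ['plane', 'north'] (min_width=11, slack=6)
Line 3: ['python', 'version'] (min_width=14, slack=3)
Line 4: ['sea', 'a', 'valley', 'hard'] (min_width=17, slack=0)
Line 5: ['heart', 'tower'] (min_width=11, slack=6)
Line 6: ['chemistry'] (min_width=9, slack=8)

Answer: | festival matrix |
|   plane north   |
| python version  |
|sea a valley hard|
|   heart tower   |
|    chemistry    |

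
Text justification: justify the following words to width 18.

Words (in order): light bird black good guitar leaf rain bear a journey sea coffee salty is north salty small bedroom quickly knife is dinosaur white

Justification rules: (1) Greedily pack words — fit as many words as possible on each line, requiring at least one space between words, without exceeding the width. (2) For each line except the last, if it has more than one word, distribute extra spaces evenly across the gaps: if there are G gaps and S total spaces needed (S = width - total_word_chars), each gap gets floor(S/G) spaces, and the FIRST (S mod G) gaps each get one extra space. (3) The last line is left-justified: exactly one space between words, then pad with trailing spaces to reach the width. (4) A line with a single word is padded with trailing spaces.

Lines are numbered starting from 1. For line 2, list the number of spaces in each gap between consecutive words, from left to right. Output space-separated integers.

Line 1: ['light', 'bird', 'black'] (min_width=16, slack=2)
Line 2: ['good', 'guitar', 'leaf'] (min_width=16, slack=2)
Line 3: ['rain', 'bear', 'a'] (min_width=11, slack=7)
Line 4: ['journey', 'sea', 'coffee'] (min_width=18, slack=0)
Line 5: ['salty', 'is', 'north'] (min_width=14, slack=4)
Line 6: ['salty', 'small'] (min_width=11, slack=7)
Line 7: ['bedroom', 'quickly'] (min_width=15, slack=3)
Line 8: ['knife', 'is', 'dinosaur'] (min_width=17, slack=1)
Line 9: ['white'] (min_width=5, slack=13)

Answer: 2 2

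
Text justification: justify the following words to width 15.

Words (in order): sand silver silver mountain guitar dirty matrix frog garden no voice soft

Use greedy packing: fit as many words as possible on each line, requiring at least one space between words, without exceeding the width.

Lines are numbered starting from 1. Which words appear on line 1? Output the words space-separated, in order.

Line 1: ['sand', 'silver'] (min_width=11, slack=4)
Line 2: ['silver', 'mountain'] (min_width=15, slack=0)
Line 3: ['guitar', 'dirty'] (min_width=12, slack=3)
Line 4: ['matrix', 'frog'] (min_width=11, slack=4)
Line 5: ['garden', 'no', 'voice'] (min_width=15, slack=0)
Line 6: ['soft'] (min_width=4, slack=11)

Answer: sand silver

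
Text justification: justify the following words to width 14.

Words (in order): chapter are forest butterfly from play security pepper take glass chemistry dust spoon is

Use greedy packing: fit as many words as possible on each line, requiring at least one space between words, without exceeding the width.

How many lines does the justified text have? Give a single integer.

Line 1: ['chapter', 'are'] (min_width=11, slack=3)
Line 2: ['forest'] (min_width=6, slack=8)
Line 3: ['butterfly', 'from'] (min_width=14, slack=0)
Line 4: ['play', 'security'] (min_width=13, slack=1)
Line 5: ['pepper', 'take'] (min_width=11, slack=3)
Line 6: ['glass'] (min_width=5, slack=9)
Line 7: ['chemistry', 'dust'] (min_width=14, slack=0)
Line 8: ['spoon', 'is'] (min_width=8, slack=6)
Total lines: 8

Answer: 8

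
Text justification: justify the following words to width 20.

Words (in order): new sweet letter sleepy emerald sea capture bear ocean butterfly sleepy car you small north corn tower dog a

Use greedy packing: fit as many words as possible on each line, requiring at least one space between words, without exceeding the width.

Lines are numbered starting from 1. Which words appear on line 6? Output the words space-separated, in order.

Answer: tower dog a

Derivation:
Line 1: ['new', 'sweet', 'letter'] (min_width=16, slack=4)
Line 2: ['sleepy', 'emerald', 'sea'] (min_width=18, slack=2)
Line 3: ['capture', 'bear', 'ocean'] (min_width=18, slack=2)
Line 4: ['butterfly', 'sleepy', 'car'] (min_width=20, slack=0)
Line 5: ['you', 'small', 'north', 'corn'] (min_width=20, slack=0)
Line 6: ['tower', 'dog', 'a'] (min_width=11, slack=9)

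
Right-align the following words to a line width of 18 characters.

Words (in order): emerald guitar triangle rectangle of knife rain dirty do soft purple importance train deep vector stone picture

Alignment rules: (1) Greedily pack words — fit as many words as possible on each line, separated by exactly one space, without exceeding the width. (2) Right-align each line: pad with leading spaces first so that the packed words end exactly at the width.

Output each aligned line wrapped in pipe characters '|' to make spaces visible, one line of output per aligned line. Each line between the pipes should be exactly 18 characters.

Line 1: ['emerald', 'guitar'] (min_width=14, slack=4)
Line 2: ['triangle', 'rectangle'] (min_width=18, slack=0)
Line 3: ['of', 'knife', 'rain'] (min_width=13, slack=5)
Line 4: ['dirty', 'do', 'soft'] (min_width=13, slack=5)
Line 5: ['purple', 'importance'] (min_width=17, slack=1)
Line 6: ['train', 'deep', 'vector'] (min_width=17, slack=1)
Line 7: ['stone', 'picture'] (min_width=13, slack=5)

Answer: |    emerald guitar|
|triangle rectangle|
|     of knife rain|
|     dirty do soft|
| purple importance|
| train deep vector|
|     stone picture|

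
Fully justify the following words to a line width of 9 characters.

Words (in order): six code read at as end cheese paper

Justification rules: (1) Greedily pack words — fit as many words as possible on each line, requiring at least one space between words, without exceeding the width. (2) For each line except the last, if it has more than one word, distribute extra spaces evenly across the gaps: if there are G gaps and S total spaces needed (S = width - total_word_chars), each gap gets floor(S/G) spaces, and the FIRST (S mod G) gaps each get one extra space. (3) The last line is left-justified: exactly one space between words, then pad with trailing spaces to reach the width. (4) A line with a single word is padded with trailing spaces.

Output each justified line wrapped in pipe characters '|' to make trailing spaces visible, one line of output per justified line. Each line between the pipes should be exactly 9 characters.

Line 1: ['six', 'code'] (min_width=8, slack=1)
Line 2: ['read', 'at'] (min_width=7, slack=2)
Line 3: ['as', 'end'] (min_width=6, slack=3)
Line 4: ['cheese'] (min_width=6, slack=3)
Line 5: ['paper'] (min_width=5, slack=4)

Answer: |six  code|
|read   at|
|as    end|
|cheese   |
|paper    |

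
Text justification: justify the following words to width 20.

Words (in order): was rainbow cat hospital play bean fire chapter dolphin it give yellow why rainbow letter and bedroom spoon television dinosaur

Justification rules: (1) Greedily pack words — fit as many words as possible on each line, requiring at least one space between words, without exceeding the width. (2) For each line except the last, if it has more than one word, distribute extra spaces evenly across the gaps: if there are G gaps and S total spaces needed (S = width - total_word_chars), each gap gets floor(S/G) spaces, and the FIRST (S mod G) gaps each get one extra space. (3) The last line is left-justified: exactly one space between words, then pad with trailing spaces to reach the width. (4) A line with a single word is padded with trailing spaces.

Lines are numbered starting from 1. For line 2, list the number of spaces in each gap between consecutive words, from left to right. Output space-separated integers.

Line 1: ['was', 'rainbow', 'cat'] (min_width=15, slack=5)
Line 2: ['hospital', 'play', 'bean'] (min_width=18, slack=2)
Line 3: ['fire', 'chapter', 'dolphin'] (min_width=20, slack=0)
Line 4: ['it', 'give', 'yellow', 'why'] (min_width=18, slack=2)
Line 5: ['rainbow', 'letter', 'and'] (min_width=18, slack=2)
Line 6: ['bedroom', 'spoon'] (min_width=13, slack=7)
Line 7: ['television', 'dinosaur'] (min_width=19, slack=1)

Answer: 2 2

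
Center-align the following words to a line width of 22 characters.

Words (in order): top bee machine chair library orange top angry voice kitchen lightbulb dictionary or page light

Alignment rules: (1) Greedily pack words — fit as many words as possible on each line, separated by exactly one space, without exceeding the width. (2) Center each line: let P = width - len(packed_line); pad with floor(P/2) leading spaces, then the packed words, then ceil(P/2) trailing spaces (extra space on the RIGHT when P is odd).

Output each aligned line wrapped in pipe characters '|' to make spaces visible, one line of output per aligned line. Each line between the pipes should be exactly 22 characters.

Line 1: ['top', 'bee', 'machine', 'chair'] (min_width=21, slack=1)
Line 2: ['library', 'orange', 'top'] (min_width=18, slack=4)
Line 3: ['angry', 'voice', 'kitchen'] (min_width=19, slack=3)
Line 4: ['lightbulb', 'dictionary'] (min_width=20, slack=2)
Line 5: ['or', 'page', 'light'] (min_width=13, slack=9)

Answer: |top bee machine chair |
|  library orange top  |
| angry voice kitchen  |
| lightbulb dictionary |
|    or page light     |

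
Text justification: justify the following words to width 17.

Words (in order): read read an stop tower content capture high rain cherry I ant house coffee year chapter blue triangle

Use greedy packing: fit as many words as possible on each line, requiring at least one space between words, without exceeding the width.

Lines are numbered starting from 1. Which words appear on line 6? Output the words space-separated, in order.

Answer: chapter blue

Derivation:
Line 1: ['read', 'read', 'an', 'stop'] (min_width=17, slack=0)
Line 2: ['tower', 'content'] (min_width=13, slack=4)
Line 3: ['capture', 'high', 'rain'] (min_width=17, slack=0)
Line 4: ['cherry', 'I', 'ant'] (min_width=12, slack=5)
Line 5: ['house', 'coffee', 'year'] (min_width=17, slack=0)
Line 6: ['chapter', 'blue'] (min_width=12, slack=5)
Line 7: ['triangle'] (min_width=8, slack=9)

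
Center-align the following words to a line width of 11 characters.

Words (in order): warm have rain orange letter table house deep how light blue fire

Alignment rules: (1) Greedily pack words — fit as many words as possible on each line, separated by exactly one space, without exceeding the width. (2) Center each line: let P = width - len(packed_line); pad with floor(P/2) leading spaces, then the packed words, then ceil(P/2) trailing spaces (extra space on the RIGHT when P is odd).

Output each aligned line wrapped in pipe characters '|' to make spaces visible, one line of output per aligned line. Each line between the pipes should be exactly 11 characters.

Line 1: ['warm', 'have'] (min_width=9, slack=2)
Line 2: ['rain', 'orange'] (min_width=11, slack=0)
Line 3: ['letter'] (min_width=6, slack=5)
Line 4: ['table', 'house'] (min_width=11, slack=0)
Line 5: ['deep', 'how'] (min_width=8, slack=3)
Line 6: ['light', 'blue'] (min_width=10, slack=1)
Line 7: ['fire'] (min_width=4, slack=7)

Answer: | warm have |
|rain orange|
|  letter   |
|table house|
| deep how  |
|light blue |
|   fire    |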